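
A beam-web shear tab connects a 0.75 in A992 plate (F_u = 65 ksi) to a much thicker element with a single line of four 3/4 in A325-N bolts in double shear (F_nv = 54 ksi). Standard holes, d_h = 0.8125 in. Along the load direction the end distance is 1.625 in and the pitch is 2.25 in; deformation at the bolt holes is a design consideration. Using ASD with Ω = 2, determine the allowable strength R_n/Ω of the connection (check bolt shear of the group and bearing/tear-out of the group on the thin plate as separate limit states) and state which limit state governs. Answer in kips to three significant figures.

95.4 kips (bolt shear governs)

Bolt shear: A_b = π·0.75²/4 = 0.4418 in²; R_n = 54 × 0.4418 × 4 × 2 = 190.9 kips → 190.9 / 2 = 95.4 kips.
Bearing (1.2 l_c t F_u ≤ 2.4 d t F_u): upper limit = 2.4·0.75·0.75·65 = 87.75 kips.
  Edge l_c = 1.625 − 0.8125/2 = 1.219 → r_n = 71.3 kips; interior l_c = 2.25 − 0.8125 = 1.438 → r_n = 84.09 kips.
  R_n,bearing = 1·71.3 + 3·84.09 = 323.6 kips → 323.6 / 2 = 162 kips.
Bolt shear governs: 95.4 kips.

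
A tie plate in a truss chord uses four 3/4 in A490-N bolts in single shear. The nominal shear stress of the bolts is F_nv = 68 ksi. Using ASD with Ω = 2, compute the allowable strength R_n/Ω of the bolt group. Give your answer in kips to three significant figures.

A_b = π × 0.75² / 4 = 0.4418 in².
R_n = F_nv · A_b · n · n_s = 68 × 0.4418 × 4 × 1 = 120.2 kips.
Allowable strength R_n/Ω = 120.2 / 2 = 60.1 kips.

60.1 kips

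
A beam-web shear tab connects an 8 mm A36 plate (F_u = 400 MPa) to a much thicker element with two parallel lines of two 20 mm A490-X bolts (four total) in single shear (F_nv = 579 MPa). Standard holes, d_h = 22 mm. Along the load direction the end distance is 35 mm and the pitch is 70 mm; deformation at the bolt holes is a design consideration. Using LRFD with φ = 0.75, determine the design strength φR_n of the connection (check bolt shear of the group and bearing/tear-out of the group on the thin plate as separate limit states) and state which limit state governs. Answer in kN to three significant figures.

369 kN (bearing governs)

Bolt shear: A_b = π·20²/4 = 314.2 mm²; R_n = 579 × 314.2 × 4 × 1 / 1000 = 727.6 kN → 0.75 × 727.6 = 546 kN.
Bearing (1.2 l_c t F_u ≤ 2.4 d t F_u): upper limit = 2.4·20·8·400 / 1000 = 153.6 kN.
  Edge l_c = 35 − 22/2 = 24 → r_n = 92.16 kN; interior l_c = 70 − 22 = 48 → r_n = 153.6 kN.
  R_n,bearing = 2·92.16 + 2·153.6 = 491.5 kN → 0.75 × 491.5 = 369 kN.
Bearing governs: 369 kN.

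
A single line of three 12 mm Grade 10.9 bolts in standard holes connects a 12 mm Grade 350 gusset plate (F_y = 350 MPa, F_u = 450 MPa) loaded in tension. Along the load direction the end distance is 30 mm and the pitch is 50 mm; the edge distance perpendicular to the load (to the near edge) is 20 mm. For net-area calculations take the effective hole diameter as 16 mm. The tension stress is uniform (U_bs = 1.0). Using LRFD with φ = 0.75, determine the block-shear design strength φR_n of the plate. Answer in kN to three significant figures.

Shear plane L_v = 30 + 2·50 = 130 mm; A_gv = 130 × 12 = 1560 mm².
A_nv = (130 − 2.5·16) × 12 = 1080 mm².
A_nt = (20 − 0.5·16) × 12 = 144 mm².
0.6 F_u A_nv = 291.6 kN; 0.6 F_y A_gv = 327.6 kN → shear rupture governs the shear term.
R_n = 291.6 + 1.0 × 450 × 144 / 1000 = 356.4 kN.
Design strength φR_n = 0.75 × 356.4 = 267 kN.

267 kN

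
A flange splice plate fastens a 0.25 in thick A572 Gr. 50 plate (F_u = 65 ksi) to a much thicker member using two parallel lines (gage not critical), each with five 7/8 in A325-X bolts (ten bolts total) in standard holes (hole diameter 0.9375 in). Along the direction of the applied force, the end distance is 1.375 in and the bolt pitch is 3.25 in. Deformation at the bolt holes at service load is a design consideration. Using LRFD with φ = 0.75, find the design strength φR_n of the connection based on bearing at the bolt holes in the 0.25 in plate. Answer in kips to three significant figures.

Per bolt r_n = 1.2 l_c t F_u ≤ 2.4 d t F_u; upper limit = 2.4 × 0.875 × 0.25 × 65 = 34.12 kips.
Edge bolt: l_c = 1.375 − 0.9375/2 = 0.9062 in → 1.2 × 0.9062 × 0.25 × 65 = 17.67 → r_n = 17.67 kips.
Interior bolts: l_c = 3.25 − 0.9375 = 2.312 in → 1.2 × 2.312 × 0.25 × 65 = 45.09 → r_n = 34.12 kips.
R_n = 2 × 17.67 + 8 × 34.12 = 308.3 kips.
Design strength φR_n = 0.75 × 308.3 = 231 kips.

231 kips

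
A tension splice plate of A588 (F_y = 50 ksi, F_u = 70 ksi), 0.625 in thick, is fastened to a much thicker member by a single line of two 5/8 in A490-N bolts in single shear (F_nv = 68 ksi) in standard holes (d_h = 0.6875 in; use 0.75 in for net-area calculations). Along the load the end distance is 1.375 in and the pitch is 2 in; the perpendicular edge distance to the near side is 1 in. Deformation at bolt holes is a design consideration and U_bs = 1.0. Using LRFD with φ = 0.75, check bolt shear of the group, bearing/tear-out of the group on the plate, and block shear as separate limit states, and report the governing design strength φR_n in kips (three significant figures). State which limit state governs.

31.3 kips (bolt shear governs)

Bolt shear: A_b = π·0.625²/4 = 0.3068 in²; R_n = 68 × 0.3068 × 2 × 1 = 41.72 kips → 0.75 × 41.72 = 31.3 kips.
Bearing: edge l_c = 1.031, r_n = 54.14 kips; interior l_c = 1.312, r_n = 65.62 kips; R_n = 54.14 + 1·65.62 = 119.8 kips → 89.8 kips.
Block shear: A_gv = 2.109, A_nv = 1.406, A_nt = 0.3906 in²; R_n = min(0.6F_uA_nv, 0.6F_yA_gv) + U_bs·F_u·A_nt = 86.41 kips → 64.8 kips.
Bolt shear governs: 31.3 kips.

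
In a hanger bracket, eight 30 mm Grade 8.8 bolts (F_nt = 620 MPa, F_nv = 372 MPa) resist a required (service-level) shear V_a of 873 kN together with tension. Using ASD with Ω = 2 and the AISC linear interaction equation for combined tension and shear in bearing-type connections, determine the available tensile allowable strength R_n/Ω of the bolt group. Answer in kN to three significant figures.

A_b = π·30²/4 = 706.9 mm²; f_rv = 873 × 1000 / (8 × 706.9) = 154.4 MPa.
F'_nt = 1.3 F_nt − (Ω F_nt / F_nv) f_rv = 1.3·620 − (2·620/372)·154.4 = 291.4 MPa, capped at F_nt → F'_nt = 291.4 MPa.
R_n = F'_nt · A_b · n = 291.4 × 706.9 × 8 / 1000 = 1648 kN.
Allowable strength R_n/Ω = 1648 / 2 = 824 kN.

824 kN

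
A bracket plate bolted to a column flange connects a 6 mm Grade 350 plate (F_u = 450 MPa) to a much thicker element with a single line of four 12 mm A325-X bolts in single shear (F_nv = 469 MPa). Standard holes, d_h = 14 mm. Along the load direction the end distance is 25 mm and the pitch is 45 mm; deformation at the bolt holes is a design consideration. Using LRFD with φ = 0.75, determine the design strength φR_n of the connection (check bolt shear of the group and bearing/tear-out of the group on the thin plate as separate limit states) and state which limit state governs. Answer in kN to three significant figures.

Bolt shear: A_b = π·12²/4 = 113.1 mm²; R_n = 469 × 113.1 × 4 × 1 / 1000 = 212.2 kN → 0.75 × 212.2 = 159 kN.
Bearing (1.2 l_c t F_u ≤ 2.4 d t F_u): upper limit = 2.4·12·6·450 / 1000 = 77.76 kN.
  Edge l_c = 25 − 14/2 = 18 → r_n = 58.32 kN; interior l_c = 45 − 14 = 31 → r_n = 77.76 kN.
  R_n,bearing = 1·58.32 + 3·77.76 = 291.6 kN → 0.75 × 291.6 = 219 kN.
Bolt shear governs: 159 kN.

159 kN (bolt shear governs)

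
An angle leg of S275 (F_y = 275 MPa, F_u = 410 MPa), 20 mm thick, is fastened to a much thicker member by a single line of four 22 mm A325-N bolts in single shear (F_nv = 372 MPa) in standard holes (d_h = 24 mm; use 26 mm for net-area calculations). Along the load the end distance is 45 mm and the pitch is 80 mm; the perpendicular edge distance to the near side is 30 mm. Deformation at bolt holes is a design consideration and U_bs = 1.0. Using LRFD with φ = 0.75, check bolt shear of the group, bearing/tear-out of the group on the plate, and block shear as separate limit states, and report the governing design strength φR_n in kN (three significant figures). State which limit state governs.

424 kN (bolt shear governs)

Bolt shear: A_b = π·22²/4 = 380.1 mm²; R_n = 372 × 380.1 × 4 × 1 / 1000 = 565.6 kN → 0.75 × 565.6 = 424 kN.
Bearing: edge l_c = 33, r_n = 324.7 kN; interior l_c = 56, r_n = 433 kN; R_n = 324.7 + 3·433 = 1624 kN → 1220 kN.
Block shear: A_gv = 5700, A_nv = 3880, A_nt = 340 mm²; R_n = min(0.6F_uA_nv, 0.6F_yA_gv) + U_bs·F_u·A_nt = 1080 kN → 810 kN.
Bolt shear governs: 424 kN.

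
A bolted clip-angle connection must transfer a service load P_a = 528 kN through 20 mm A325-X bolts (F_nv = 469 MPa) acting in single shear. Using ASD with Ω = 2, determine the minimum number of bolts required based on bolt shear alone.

A_b = π·20²/4 = 314.2 mm².
Per-bolt allowable strength R_n/Ω = 469 × 314.2 × 1 / 1000 / 2 = 73.67 kN.
n ≥ 528 / 73.67 = 7.167 → use 8 bolts.

8 bolts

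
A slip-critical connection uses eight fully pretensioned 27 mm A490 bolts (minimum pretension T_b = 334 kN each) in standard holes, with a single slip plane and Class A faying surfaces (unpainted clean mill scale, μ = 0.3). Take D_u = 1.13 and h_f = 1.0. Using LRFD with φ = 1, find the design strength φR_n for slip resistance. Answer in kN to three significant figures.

R_n = μ · D_u · h_f · T_b · n_s · n_b = 0.3 × 1.13 × 1.0 × 334 × 1 × 8 = 905.8 kN.
Design strength φR_n = 1 × 905.8 = 906 kN.

906 kN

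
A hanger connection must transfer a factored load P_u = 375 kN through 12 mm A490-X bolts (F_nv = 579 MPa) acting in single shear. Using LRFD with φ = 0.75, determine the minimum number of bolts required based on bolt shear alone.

8 bolts

A_b = π·12²/4 = 113.1 mm².
Per-bolt design strength φR_n = 0.75 × 579 × 113.1 × 1 / 1000 = 49.11 kN.
n ≥ 375 / 49.11 = 7.636 → use 8 bolts.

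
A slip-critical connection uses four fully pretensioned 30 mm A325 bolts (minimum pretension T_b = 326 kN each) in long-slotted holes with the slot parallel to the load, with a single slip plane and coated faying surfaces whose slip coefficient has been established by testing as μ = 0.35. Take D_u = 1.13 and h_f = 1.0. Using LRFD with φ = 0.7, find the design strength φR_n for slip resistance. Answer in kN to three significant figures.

361 kN

R_n = μ · D_u · h_f · T_b · n_s · n_b = 0.35 × 1.13 × 1.0 × 326 × 1 × 4 = 515.7 kN.
Design strength φR_n = 0.7 × 515.7 = 361 kN.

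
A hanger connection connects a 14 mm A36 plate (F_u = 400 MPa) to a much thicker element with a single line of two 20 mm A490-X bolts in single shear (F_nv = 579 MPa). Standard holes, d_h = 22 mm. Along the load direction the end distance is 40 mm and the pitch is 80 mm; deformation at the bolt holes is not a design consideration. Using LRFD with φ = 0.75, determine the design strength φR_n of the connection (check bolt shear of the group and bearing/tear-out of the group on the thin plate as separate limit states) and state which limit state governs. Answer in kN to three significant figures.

273 kN (bolt shear governs)

Bolt shear: A_b = π·20²/4 = 314.2 mm²; R_n = 579 × 314.2 × 2 × 1 / 1000 = 363.8 kN → 0.75 × 363.8 = 273 kN.
Bearing (1.5 l_c t F_u ≤ 3.0 d t F_u): upper limit = 3.0·20·14·400 / 1000 = 336 kN.
  Edge l_c = 40 − 22/2 = 29 → r_n = 243.6 kN; interior l_c = 80 − 22 = 58 → r_n = 336 kN.
  R_n,bearing = 1·243.6 + 1·336 = 579.6 kN → 0.75 × 579.6 = 435 kN.
Bolt shear governs: 273 kN.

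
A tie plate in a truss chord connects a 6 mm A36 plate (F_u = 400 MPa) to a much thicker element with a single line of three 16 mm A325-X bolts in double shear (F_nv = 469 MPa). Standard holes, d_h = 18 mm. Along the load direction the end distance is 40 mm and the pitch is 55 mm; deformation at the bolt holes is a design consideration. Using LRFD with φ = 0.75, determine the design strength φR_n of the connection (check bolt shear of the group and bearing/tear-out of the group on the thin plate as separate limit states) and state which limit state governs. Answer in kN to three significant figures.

205 kN (bearing governs)

Bolt shear: A_b = π·16²/4 = 201.1 mm²; R_n = 469 × 201.1 × 3 × 2 / 1000 = 565.8 kN → 0.75 × 565.8 = 424 kN.
Bearing (1.2 l_c t F_u ≤ 2.4 d t F_u): upper limit = 2.4·16·6·400 / 1000 = 92.16 kN.
  Edge l_c = 40 − 18/2 = 31 → r_n = 89.28 kN; interior l_c = 55 − 18 = 37 → r_n = 92.16 kN.
  R_n,bearing = 1·89.28 + 2·92.16 = 273.6 kN → 0.75 × 273.6 = 205 kN.
Bearing governs: 205 kN.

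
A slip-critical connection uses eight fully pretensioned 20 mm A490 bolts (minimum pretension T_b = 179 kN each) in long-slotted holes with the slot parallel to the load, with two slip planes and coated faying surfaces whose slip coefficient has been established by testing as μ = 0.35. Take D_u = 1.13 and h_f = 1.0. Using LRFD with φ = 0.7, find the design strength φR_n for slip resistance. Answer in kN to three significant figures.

R_n = μ · D_u · h_f · T_b · n_s · n_b = 0.35 × 1.13 × 1.0 × 179 × 2 × 8 = 1133 kN.
Design strength φR_n = 0.7 × 1133 = 793 kN.

793 kN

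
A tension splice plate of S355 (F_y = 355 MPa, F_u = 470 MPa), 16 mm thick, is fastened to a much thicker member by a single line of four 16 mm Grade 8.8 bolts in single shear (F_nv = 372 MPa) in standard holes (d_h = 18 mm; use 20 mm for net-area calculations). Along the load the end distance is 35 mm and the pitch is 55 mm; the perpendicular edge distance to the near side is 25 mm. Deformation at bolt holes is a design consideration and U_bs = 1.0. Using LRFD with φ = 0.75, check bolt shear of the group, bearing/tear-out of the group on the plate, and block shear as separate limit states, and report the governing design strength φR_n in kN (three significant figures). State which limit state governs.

Bolt shear: A_b = π·16²/4 = 201.1 mm²; R_n = 372 × 201.1 × 4 × 1 / 1000 = 299.2 kN → 0.75 × 299.2 = 224 kN.
Bearing: edge l_c = 26, r_n = 234.6 kN; interior l_c = 37, r_n = 288.8 kN; R_n = 234.6 + 3·288.8 = 1101 kN → 826 kN.
Block shear: A_gv = 3200, A_nv = 2080, A_nt = 240 mm²; R_n = min(0.6F_uA_nv, 0.6F_yA_gv) + U_bs·F_u·A_nt = 699.4 kN → 525 kN.
Bolt shear governs: 224 kN.

224 kN (bolt shear governs)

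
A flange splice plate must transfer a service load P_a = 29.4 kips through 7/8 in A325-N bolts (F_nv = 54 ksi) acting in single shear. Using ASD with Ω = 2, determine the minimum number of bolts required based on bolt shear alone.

2 bolts

A_b = π·0.875²/4 = 0.6013 in².
Per-bolt allowable strength R_n/Ω = 54 × 0.6013 × 1 / 2 = 16.24 kips.
n ≥ 29.4 / 16.24 = 1.811 → use 2 bolts.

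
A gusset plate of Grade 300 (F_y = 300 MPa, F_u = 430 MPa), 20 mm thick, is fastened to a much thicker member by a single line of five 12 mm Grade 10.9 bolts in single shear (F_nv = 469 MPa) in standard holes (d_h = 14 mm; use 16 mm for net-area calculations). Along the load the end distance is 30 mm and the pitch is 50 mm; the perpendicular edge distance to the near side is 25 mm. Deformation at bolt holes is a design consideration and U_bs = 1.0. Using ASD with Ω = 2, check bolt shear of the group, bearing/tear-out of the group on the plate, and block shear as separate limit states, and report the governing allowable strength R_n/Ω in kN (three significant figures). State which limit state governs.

Bolt shear: A_b = π·12²/4 = 113.1 mm²; R_n = 469 × 113.1 × 5 × 1 / 1000 = 265.2 kN → 265.2 / 2 = 133 kN.
Bearing: edge l_c = 23, r_n = 237.4 kN; interior l_c = 36, r_n = 247.7 kN; R_n = 237.4 + 4·247.7 = 1228 kN → 614 kN.
Block shear: A_gv = 4600, A_nv = 3160, A_nt = 340 mm²; R_n = min(0.6F_uA_nv, 0.6F_yA_gv) + U_bs·F_u·A_nt = 961.5 kN → 481 kN.
Bolt shear governs: 133 kN.

133 kN (bolt shear governs)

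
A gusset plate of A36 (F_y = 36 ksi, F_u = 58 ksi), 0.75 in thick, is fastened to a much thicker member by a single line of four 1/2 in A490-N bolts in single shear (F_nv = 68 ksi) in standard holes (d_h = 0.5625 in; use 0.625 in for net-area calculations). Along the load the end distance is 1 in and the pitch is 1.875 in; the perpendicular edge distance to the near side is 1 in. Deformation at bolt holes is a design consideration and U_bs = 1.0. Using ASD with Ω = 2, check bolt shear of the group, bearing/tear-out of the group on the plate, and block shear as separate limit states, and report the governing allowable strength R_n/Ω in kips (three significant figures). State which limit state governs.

26.7 kips (bolt shear governs)

Bolt shear: A_b = π·0.5²/4 = 0.1963 in²; R_n = 68 × 0.1963 × 4 × 1 = 53.41 kips → 53.41 / 2 = 26.7 kips.
Bearing: edge l_c = 0.7188, r_n = 37.52 kips; interior l_c = 1.312, r_n = 52.2 kips; R_n = 37.52 + 3·52.2 = 194.1 kips → 97.1 kips.
Block shear: A_gv = 4.969, A_nv = 3.328, A_nt = 0.5156 in²; R_n = min(0.6F_uA_nv, 0.6F_yA_gv) + U_bs·F_u·A_nt = 137.2 kips → 68.6 kips.
Bolt shear governs: 26.7 kips.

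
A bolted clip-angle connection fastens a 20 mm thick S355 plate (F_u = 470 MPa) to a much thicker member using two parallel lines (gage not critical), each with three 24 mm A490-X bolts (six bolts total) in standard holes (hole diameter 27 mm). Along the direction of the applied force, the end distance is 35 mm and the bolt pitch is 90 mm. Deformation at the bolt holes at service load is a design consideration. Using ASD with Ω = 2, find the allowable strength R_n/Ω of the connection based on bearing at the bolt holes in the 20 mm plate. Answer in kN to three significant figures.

Per bolt r_n = 1.2 l_c t F_u ≤ 2.4 d t F_u; upper limit = 2.4 × 24 × 20 × 470 / 1000 = 541.4 kN.
Edge bolt: l_c = 35 − 27/2 = 21.5 mm → 1.2 × 21.5 × 20 × 470 / 1000 = 242.5 → r_n = 242.5 kN.
Interior bolts: l_c = 90 − 27 = 63 mm → 1.2 × 63 × 20 × 470 / 1000 = 710.6 → r_n = 541.4 kN.
R_n = 2 × 242.5 + 4 × 541.4 = 2651 kN.
Allowable strength R_n/Ω = 2651 / 2 = 1330 kN.

1330 kN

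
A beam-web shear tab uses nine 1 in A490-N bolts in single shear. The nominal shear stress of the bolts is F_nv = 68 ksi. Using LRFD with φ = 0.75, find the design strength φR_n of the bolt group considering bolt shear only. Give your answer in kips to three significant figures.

A_b = π × 1² / 4 = 0.7854 in².
R_n = F_nv · A_b · n · n_s = 68 × 0.7854 × 9 × 1 = 480.7 kips.
Design strength φR_n = 0.75 × 480.7 = 360 kips.

360 kips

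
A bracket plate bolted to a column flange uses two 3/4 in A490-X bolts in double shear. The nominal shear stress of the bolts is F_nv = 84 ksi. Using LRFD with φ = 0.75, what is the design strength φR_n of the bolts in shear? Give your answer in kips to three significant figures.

A_b = π × 0.75² / 4 = 0.4418 in².
R_n = F_nv · A_b · n · n_s = 84 × 0.4418 × 2 × 2 = 148.4 kips.
Design strength φR_n = 0.75 × 148.4 = 111 kips.

111 kips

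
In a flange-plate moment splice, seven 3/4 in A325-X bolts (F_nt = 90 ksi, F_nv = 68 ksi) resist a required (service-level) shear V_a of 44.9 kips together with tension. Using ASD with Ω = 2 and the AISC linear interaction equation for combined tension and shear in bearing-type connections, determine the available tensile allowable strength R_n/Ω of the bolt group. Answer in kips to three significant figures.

A_b = π·0.75²/4 = 0.4418 in²; f_rv = 44.9 / (7 × 0.4418) = 14.52 ksi.
F'_nt = 1.3 F_nt − (Ω F_nt / F_nv) f_rv = 1.3·90 − (2·90/68)·14.52 = 78.57 ksi, capped at F_nt → F'_nt = 78.57 ksi.
R_n = F'_nt · A_b · n = 78.57 × 0.4418 × 7 = 243 kips.
Allowable strength R_n/Ω = 243 / 2 = 121 kips.

121 kips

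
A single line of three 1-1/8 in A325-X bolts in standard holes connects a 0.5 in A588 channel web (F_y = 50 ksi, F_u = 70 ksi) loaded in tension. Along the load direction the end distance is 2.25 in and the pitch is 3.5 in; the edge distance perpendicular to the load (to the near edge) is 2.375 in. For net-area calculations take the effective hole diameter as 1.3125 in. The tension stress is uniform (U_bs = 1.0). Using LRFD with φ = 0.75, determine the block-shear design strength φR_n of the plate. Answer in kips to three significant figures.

Shear plane L_v = 2.25 + 2·3.5 = 9.25 in; A_gv = 9.25 × 0.5 = 4.625 in².
A_nv = (9.25 − 2.5·1.3125) × 0.5 = 2.984 in².
A_nt = (2.375 − 0.5·1.3125) × 0.5 = 0.8594 in².
0.6 F_u A_nv = 125.3 kips; 0.6 F_y A_gv = 138.8 kips → shear rupture governs the shear term.
R_n = 125.3 + 1.0 × 70 × 0.8594 = 185.5 kips.
Design strength φR_n = 0.75 × 185.5 = 139 kips.

139 kips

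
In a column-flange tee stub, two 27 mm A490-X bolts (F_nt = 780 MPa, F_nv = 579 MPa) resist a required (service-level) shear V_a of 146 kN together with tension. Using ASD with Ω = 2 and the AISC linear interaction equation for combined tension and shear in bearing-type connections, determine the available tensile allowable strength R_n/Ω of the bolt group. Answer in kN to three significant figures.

384 kN

A_b = π·27²/4 = 572.6 mm²; f_rv = 146 × 1000 / (2 × 572.6) = 127.5 MPa.
F'_nt = 1.3 F_nt − (Ω F_nt / F_nv) f_rv = 1.3·780 − (2·780/579)·127.5 = 670.5 MPa, capped at F_nt → F'_nt = 670.5 MPa.
R_n = F'_nt · A_b · n = 670.5 × 572.6 × 2 / 1000 = 767.8 kN.
Allowable strength R_n/Ω = 767.8 / 2 = 384 kN.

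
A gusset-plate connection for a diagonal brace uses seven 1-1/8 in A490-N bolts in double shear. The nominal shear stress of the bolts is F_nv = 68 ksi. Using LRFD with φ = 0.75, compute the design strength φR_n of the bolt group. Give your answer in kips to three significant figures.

710 kips

A_b = π × 1.125² / 4 = 0.994 in².
R_n = F_nv · A_b · n · n_s = 68 × 0.994 × 7 × 2 = 946.3 kips.
Design strength φR_n = 0.75 × 946.3 = 710 kips.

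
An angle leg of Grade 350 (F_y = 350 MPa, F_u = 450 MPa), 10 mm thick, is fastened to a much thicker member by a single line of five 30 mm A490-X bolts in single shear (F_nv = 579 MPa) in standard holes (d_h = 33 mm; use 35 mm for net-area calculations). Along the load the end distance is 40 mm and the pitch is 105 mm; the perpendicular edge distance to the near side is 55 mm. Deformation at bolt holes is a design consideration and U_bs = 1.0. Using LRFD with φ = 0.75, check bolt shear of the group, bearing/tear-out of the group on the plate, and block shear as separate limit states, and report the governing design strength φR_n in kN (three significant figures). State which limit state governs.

739 kN (block shear governs)

Bolt shear: A_b = π·30²/4 = 706.9 mm²; R_n = 579 × 706.9 × 5 × 1 / 1000 = 2046 kN → 0.75 × 2046 = 1530 kN.
Bearing: edge l_c = 23.5, r_n = 126.9 kN; interior l_c = 72, r_n = 324 kN; R_n = 126.9 + 4·324 = 1423 kN → 1070 kN.
Block shear: A_gv = 4600, A_nv = 3025, A_nt = 375 mm²; R_n = min(0.6F_uA_nv, 0.6F_yA_gv) + U_bs·F_u·A_nt = 985.5 kN → 739 kN.
Block shear governs: 739 kN.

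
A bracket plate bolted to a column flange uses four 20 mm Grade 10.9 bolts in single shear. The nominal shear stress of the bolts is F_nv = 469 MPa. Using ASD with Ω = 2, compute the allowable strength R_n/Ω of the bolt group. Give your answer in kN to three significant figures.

A_b = π × 20² / 4 = 314.2 mm².
R_n = F_nv · A_b · n · n_s = 469 × 314.2 × 4 × 1 / 1000 = 589.4 kN.
Allowable strength R_n/Ω = 589.4 / 2 = 295 kN.

295 kN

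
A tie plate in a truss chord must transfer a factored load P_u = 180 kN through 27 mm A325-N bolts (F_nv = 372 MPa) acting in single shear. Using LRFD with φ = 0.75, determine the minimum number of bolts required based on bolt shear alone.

2 bolts

A_b = π·27²/4 = 572.6 mm².
Per-bolt design strength φR_n = 0.75 × 372 × 572.6 × 1 / 1000 = 159.7 kN.
n ≥ 180 / 159.7 = 1.127 → use 2 bolts.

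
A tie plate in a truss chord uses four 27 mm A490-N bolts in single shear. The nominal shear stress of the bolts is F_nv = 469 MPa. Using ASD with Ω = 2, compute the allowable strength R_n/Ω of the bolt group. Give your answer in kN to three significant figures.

537 kN

A_b = π × 27² / 4 = 572.6 mm².
R_n = F_nv · A_b · n · n_s = 469 × 572.6 × 4 × 1 / 1000 = 1074 kN.
Allowable strength R_n/Ω = 1074 / 2 = 537 kN.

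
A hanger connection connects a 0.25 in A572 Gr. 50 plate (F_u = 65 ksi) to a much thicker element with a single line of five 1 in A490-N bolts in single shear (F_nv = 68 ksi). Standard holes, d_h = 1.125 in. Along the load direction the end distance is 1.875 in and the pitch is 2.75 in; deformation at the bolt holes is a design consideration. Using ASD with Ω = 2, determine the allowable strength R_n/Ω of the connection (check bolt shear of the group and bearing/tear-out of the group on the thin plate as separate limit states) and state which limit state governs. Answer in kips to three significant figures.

Bolt shear: A_b = π·1²/4 = 0.7854 in²; R_n = 68 × 0.7854 × 5 × 1 = 267 kips → 267 / 2 = 134 kips.
Bearing (1.2 l_c t F_u ≤ 2.4 d t F_u): upper limit = 2.4·1·0.25·65 = 39 kips.
  Edge l_c = 1.875 − 1.125/2 = 1.312 → r_n = 25.59 kips; interior l_c = 2.75 − 1.125 = 1.625 → r_n = 31.69 kips.
  R_n,bearing = 1·25.59 + 4·31.69 = 152.3 kips → 152.3 / 2 = 76.2 kips.
Bearing governs: 76.2 kips.

76.2 kips (bearing governs)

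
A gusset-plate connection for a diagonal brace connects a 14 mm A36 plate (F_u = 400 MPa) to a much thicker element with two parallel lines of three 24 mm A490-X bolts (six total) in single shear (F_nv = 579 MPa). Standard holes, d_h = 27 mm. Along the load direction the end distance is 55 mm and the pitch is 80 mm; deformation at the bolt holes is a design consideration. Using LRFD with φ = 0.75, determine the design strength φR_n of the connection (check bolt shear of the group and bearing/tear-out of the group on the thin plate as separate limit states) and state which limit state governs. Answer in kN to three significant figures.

Bolt shear: A_b = π·24²/4 = 452.4 mm²; R_n = 579 × 452.4 × 6 × 1 / 1000 = 1572 kN → 0.75 × 1572 = 1180 kN.
Bearing (1.2 l_c t F_u ≤ 2.4 d t F_u): upper limit = 2.4·24·14·400 / 1000 = 322.6 kN.
  Edge l_c = 55 − 27/2 = 41.5 → r_n = 278.9 kN; interior l_c = 80 − 27 = 53 → r_n = 322.6 kN.
  R_n,bearing = 2·278.9 + 4·322.6 = 1848 kN → 0.75 × 1848 = 1390 kN.
Bolt shear governs: 1180 kN.

1180 kN (bolt shear governs)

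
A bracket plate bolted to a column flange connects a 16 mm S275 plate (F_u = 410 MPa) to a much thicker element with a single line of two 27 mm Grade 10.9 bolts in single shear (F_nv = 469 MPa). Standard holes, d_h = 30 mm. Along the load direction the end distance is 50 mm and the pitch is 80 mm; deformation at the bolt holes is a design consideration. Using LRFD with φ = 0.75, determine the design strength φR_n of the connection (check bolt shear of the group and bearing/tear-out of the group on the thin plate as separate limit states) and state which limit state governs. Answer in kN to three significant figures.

403 kN (bolt shear governs)

Bolt shear: A_b = π·27²/4 = 572.6 mm²; R_n = 469 × 572.6 × 2 × 1 / 1000 = 537.1 kN → 0.75 × 537.1 = 403 kN.
Bearing (1.2 l_c t F_u ≤ 2.4 d t F_u): upper limit = 2.4·27·16·410 / 1000 = 425.1 kN.
  Edge l_c = 50 − 30/2 = 35 → r_n = 275.5 kN; interior l_c = 80 − 30 = 50 → r_n = 393.6 kN.
  R_n,bearing = 1·275.5 + 1·393.6 = 669.1 kN → 0.75 × 669.1 = 502 kN.
Bolt shear governs: 403 kN.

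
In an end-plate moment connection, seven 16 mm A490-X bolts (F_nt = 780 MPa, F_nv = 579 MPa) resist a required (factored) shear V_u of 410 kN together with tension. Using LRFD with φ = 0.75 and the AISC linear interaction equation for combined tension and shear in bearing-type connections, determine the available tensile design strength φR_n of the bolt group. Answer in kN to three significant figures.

518 kN

A_b = π·16²/4 = 201.1 mm²; f_rv = 410 × 1000 / (7 × 201.1) = 291.3 MPa.
F'_nt = 1.3 F_nt − (F_nt / φF_nv) f_rv = 1.3·780 − (780/(0.75·579))·291.3 = 490.7 MPa, capped at F_nt → F'_nt = 490.7 MPa.
R_n = F'_nt · A_b · n = 490.7 × 201.1 × 7 / 1000 = 690.7 kN.
Design strength φR_n = 0.75 × 690.7 = 518 kN.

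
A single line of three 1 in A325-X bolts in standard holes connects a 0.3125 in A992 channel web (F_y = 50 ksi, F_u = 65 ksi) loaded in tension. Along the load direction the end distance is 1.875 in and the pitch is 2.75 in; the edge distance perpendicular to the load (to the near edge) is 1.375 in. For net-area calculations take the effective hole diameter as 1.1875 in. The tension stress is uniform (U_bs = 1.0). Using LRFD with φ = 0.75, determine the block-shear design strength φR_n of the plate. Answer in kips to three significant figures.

Shear plane L_v = 1.875 + 2·2.75 = 7.375 in; A_gv = 7.375 × 0.3125 = 2.305 in².
A_nv = (7.375 − 2.5·1.1875) × 0.3125 = 1.377 in².
A_nt = (1.375 − 0.5·1.1875) × 0.3125 = 0.2441 in².
0.6 F_u A_nv = 53.7 kips; 0.6 F_y A_gv = 69.14 kips → shear rupture governs the shear term.
R_n = 53.7 + 1.0 × 65 × 0.2441 = 69.57 kips.
Design strength φR_n = 0.75 × 69.57 = 52.2 kips.

52.2 kips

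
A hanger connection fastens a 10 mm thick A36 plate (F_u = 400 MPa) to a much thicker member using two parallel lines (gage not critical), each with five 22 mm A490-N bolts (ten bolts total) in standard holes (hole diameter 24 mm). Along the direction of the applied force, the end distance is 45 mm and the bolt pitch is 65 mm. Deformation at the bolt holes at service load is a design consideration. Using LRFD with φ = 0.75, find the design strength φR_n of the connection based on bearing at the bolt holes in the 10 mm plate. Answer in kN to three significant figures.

Per bolt r_n = 1.2 l_c t F_u ≤ 2.4 d t F_u; upper limit = 2.4 × 22 × 10 × 400 / 1000 = 211.2 kN.
Edge bolt: l_c = 45 − 24/2 = 33 mm → 1.2 × 33 × 10 × 400 / 1000 = 158.4 → r_n = 158.4 kN.
Interior bolts: l_c = 65 − 24 = 41 mm → 1.2 × 41 × 10 × 400 / 1000 = 196.8 → r_n = 196.8 kN.
R_n = 2 × 158.4 + 8 × 196.8 = 1891 kN.
Design strength φR_n = 0.75 × 1891 = 1420 kN.

1420 kN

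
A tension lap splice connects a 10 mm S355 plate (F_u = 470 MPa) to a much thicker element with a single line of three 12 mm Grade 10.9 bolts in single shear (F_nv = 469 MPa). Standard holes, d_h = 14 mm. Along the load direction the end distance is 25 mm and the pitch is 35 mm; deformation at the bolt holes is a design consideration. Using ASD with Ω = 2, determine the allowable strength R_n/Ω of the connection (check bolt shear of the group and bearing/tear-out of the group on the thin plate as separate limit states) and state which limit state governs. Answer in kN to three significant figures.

79.6 kN (bolt shear governs)

Bolt shear: A_b = π·12²/4 = 113.1 mm²; R_n = 469 × 113.1 × 3 × 1 / 1000 = 159.1 kN → 159.1 / 2 = 79.6 kN.
Bearing (1.2 l_c t F_u ≤ 2.4 d t F_u): upper limit = 2.4·12·10·470 / 1000 = 135.4 kN.
  Edge l_c = 25 − 14/2 = 18 → r_n = 101.5 kN; interior l_c = 35 − 14 = 21 → r_n = 118.4 kN.
  R_n,bearing = 1·101.5 + 2·118.4 = 338.4 kN → 338.4 / 2 = 169 kN.
Bolt shear governs: 79.6 kN.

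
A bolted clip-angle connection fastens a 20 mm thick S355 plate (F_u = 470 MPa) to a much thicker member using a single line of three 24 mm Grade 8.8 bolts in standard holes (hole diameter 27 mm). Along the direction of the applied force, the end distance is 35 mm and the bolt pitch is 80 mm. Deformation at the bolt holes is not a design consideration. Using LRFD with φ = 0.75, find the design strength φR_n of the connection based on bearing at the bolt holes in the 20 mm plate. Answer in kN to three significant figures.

1240 kN

Per bolt r_n = 1.5 l_c t F_u ≤ 3.0 d t F_u; upper limit = 3.0 × 24 × 20 × 470 / 1000 = 676.8 kN.
Edge bolt: l_c = 35 − 27/2 = 21.5 mm → 1.5 × 21.5 × 20 × 470 / 1000 = 303.2 → r_n = 303.2 kN.
Interior bolts: l_c = 80 − 27 = 53 mm → 1.5 × 53 × 20 × 470 / 1000 = 747.3 → r_n = 676.8 kN.
R_n = 1 × 303.2 + 2 × 676.8 = 1657 kN.
Design strength φR_n = 0.75 × 1657 = 1240 kN.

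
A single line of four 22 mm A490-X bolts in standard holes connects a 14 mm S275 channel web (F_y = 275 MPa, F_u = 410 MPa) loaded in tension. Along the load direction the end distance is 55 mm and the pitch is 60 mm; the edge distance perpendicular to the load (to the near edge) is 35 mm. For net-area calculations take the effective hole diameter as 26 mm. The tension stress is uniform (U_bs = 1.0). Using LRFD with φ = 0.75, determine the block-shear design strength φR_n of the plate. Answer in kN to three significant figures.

467 kN

Shear plane L_v = 55 + 3·60 = 235 mm; A_gv = 235 × 14 = 3290 mm².
A_nv = (235 − 3.5·26) × 14 = 2016 mm².
A_nt = (35 − 0.5·26) × 14 = 308 mm².
0.6 F_u A_nv = 495.9 kN; 0.6 F_y A_gv = 542.9 kN → shear rupture governs the shear term.
R_n = 495.9 + 1.0 × 410 × 308 / 1000 = 622.2 kN.
Design strength φR_n = 0.75 × 622.2 = 467 kN.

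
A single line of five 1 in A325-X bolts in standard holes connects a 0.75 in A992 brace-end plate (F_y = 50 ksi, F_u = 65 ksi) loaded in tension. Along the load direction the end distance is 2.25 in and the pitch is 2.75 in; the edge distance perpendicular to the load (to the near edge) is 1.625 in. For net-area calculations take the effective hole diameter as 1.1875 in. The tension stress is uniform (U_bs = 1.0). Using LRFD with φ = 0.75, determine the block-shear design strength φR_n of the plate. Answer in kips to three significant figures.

Shear plane L_v = 2.25 + 4·2.75 = 13.25 in; A_gv = 13.25 × 0.75 = 9.938 in².
A_nv = (13.25 − 4.5·1.1875) × 0.75 = 5.93 in².
A_nt = (1.625 − 0.5·1.1875) × 0.75 = 0.7734 in².
0.6 F_u A_nv = 231.3 kips; 0.6 F_y A_gv = 298.1 kips → shear rupture governs the shear term.
R_n = 231.3 + 1.0 × 65 × 0.7734 = 281.5 kips.
Design strength φR_n = 0.75 × 281.5 = 211 kips.

211 kips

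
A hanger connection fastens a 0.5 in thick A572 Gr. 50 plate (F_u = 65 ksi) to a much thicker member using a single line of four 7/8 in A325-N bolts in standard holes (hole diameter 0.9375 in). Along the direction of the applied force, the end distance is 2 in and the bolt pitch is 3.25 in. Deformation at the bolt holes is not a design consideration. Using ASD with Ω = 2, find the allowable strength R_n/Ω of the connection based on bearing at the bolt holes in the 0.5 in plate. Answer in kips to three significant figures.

165 kips

Per bolt r_n = 1.5 l_c t F_u ≤ 3.0 d t F_u; upper limit = 3.0 × 0.875 × 0.5 × 65 = 85.31 kips.
Edge bolt: l_c = 2 − 0.9375/2 = 1.531 in → 1.5 × 1.531 × 0.5 × 65 = 74.65 → r_n = 74.65 kips.
Interior bolts: l_c = 3.25 − 0.9375 = 2.312 in → 1.5 × 2.312 × 0.5 × 65 = 112.7 → r_n = 85.31 kips.
R_n = 1 × 74.65 + 3 × 85.31 = 330.6 kips.
Allowable strength R_n/Ω = 330.6 / 2 = 165 kips.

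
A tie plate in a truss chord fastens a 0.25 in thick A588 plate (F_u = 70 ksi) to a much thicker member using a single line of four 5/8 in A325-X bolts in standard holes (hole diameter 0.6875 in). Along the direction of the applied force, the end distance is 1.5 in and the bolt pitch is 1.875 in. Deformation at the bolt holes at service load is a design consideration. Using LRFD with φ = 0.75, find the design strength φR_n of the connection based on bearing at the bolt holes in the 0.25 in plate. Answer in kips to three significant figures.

74.3 kips

Per bolt r_n = 1.2 l_c t F_u ≤ 2.4 d t F_u; upper limit = 2.4 × 0.625 × 0.25 × 70 = 26.25 kips.
Edge bolt: l_c = 1.5 − 0.6875/2 = 1.156 in → 1.2 × 1.156 × 0.25 × 70 = 24.28 → r_n = 24.28 kips.
Interior bolts: l_c = 1.875 − 0.6875 = 1.188 in → 1.2 × 1.188 × 0.25 × 70 = 24.94 → r_n = 24.94 kips.
R_n = 1 × 24.28 + 3 × 24.94 = 99.09 kips.
Design strength φR_n = 0.75 × 99.09 = 74.3 kips.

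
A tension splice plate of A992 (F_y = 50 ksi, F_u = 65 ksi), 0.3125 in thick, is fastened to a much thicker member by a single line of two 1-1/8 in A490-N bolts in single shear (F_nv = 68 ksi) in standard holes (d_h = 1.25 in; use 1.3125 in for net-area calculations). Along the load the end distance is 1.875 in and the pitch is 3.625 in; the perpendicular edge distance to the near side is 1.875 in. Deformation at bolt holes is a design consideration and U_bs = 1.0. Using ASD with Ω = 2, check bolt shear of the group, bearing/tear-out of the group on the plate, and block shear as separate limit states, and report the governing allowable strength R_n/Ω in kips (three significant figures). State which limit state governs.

Bolt shear: A_b = π·1.125²/4 = 0.994 in²; R_n = 68 × 0.994 × 2 × 1 = 135.2 kips → 135.2 / 2 = 67.6 kips.
Bearing: edge l_c = 1.25, r_n = 30.47 kips; interior l_c = 2.375, r_n = 54.84 kips; R_n = 30.47 + 1·54.84 = 85.31 kips → 42.7 kips.
Block shear: A_gv = 1.719, A_nv = 1.104, A_nt = 0.3809 in²; R_n = min(0.6F_uA_nv, 0.6F_yA_gv) + U_bs·F_u·A_nt = 67.79 kips → 33.9 kips.
Block shear governs: 33.9 kips.

33.9 kips (block shear governs)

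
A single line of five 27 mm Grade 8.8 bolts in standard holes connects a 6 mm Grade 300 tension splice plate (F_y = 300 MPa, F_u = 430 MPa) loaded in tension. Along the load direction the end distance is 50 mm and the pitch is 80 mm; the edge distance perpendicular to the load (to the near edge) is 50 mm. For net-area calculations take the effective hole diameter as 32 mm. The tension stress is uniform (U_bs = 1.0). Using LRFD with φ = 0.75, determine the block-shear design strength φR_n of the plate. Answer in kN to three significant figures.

328 kN

Shear plane L_v = 50 + 4·80 = 370 mm; A_gv = 370 × 6 = 2220 mm².
A_nv = (370 − 4.5·32) × 6 = 1356 mm².
A_nt = (50 − 0.5·32) × 6 = 204 mm².
0.6 F_u A_nv = 349.8 kN; 0.6 F_y A_gv = 399.6 kN → shear rupture governs the shear term.
R_n = 349.8 + 1.0 × 430 × 204 / 1000 = 437.6 kN.
Design strength φR_n = 0.75 × 437.6 = 328 kN.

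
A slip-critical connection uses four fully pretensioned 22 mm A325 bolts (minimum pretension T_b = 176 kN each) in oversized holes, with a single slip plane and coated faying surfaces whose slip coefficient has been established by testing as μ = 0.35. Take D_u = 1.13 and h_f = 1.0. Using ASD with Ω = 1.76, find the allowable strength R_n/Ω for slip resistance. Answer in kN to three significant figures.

158 kN

R_n = μ · D_u · h_f · T_b · n_s · n_b = 0.35 × 1.13 × 1.0 × 176 × 1 × 4 = 278.4 kN.
Allowable strength R_n/Ω = 278.4 / 1.76 = 158 kN.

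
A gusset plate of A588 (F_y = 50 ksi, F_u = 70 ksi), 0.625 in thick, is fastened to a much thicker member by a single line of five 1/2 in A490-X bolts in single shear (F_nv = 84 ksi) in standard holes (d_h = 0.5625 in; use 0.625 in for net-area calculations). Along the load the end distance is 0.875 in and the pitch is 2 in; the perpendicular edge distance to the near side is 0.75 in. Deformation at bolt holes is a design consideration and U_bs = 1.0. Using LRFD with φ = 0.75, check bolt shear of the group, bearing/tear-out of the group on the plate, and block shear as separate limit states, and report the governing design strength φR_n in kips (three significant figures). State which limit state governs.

Bolt shear: A_b = π·0.5²/4 = 0.1963 in²; R_n = 84 × 0.1963 × 5 × 1 = 82.47 kips → 0.75 × 82.47 = 61.9 kips.
Bearing: edge l_c = 0.5938, r_n = 31.17 kips; interior l_c = 1.438, r_n = 52.5 kips; R_n = 31.17 + 4·52.5 = 241.2 kips → 181 kips.
Block shear: A_gv = 5.547, A_nv = 3.789, A_nt = 0.2734 in²; R_n = min(0.6F_uA_nv, 0.6F_yA_gv) + U_bs·F_u·A_nt = 178.3 kips → 134 kips.
Bolt shear governs: 61.9 kips.

61.9 kips (bolt shear governs)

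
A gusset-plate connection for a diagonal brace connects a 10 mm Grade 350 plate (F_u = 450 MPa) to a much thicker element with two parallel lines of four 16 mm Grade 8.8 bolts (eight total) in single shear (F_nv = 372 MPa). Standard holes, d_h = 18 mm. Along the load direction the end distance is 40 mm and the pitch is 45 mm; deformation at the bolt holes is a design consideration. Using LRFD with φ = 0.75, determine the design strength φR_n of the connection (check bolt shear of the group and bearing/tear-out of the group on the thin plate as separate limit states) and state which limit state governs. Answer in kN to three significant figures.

Bolt shear: A_b = π·16²/4 = 201.1 mm²; R_n = 372 × 201.1 × 8 × 1 / 1000 = 598.4 kN → 0.75 × 598.4 = 449 kN.
Bearing (1.2 l_c t F_u ≤ 2.4 d t F_u): upper limit = 2.4·16·10·450 / 1000 = 172.8 kN.
  Edge l_c = 40 − 18/2 = 31 → r_n = 167.4 kN; interior l_c = 45 − 18 = 27 → r_n = 145.8 kN.
  R_n,bearing = 2·167.4 + 6·145.8 = 1210 kN → 0.75 × 1210 = 907 kN.
Bolt shear governs: 449 kN.

449 kN (bolt shear governs)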